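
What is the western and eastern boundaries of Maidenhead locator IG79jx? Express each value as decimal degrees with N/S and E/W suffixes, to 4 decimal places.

Field I=8, G=6: +8·20° lon, +6·10° lat → SW at lon -20°, lat -30°.
Square 7, 9: +7·2° lon, +9·1° lat → SW at lon -6°, lat -21°.
Subsquare j=9, x=23: +9·0.0833333° lon, +23·0.0416667° lat → SW at lon -5.25°, lat -20.0417°.
Cell spans 0.0833333° lon × 0.0416667° lat.
west 5.2500° W, east 5.1667° W.

5.2500° W, 5.1667° W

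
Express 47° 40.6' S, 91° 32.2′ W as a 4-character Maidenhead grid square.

Add 180° to longitude and 90° to latitude: 88.46, 42.32.
Field: lon ⌊88.46/20⌋ = 4 → E; lat ⌊42.32/10⌋ = 4 → E.
Square: lon ⌊8.46/2⌋ = 4; lat ⌊2.32/1⌋ = 2.

EE42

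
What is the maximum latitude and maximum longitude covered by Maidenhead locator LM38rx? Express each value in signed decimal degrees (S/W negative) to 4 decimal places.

Field L=11, M=12: +11·20° lon, +12·10° lat → SW at lon 40°, lat 30°.
Square 3, 8: +3·2° lon, +8·1° lat → SW at lon 46°, lat 38°.
Subsquare r=17, x=23: +17·0.0833333° lon, +23·0.0416667° lat → SW at lon 47.4167°, lat 38.9583°.
Cell spans 0.0833333° lon × 0.0416667° lat. NE corner is SW corner plus one full cell.
latitude 39.0000, longitude 47.5000.

39.0000, 47.5000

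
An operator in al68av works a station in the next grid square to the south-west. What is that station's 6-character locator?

AL58xu

Longitude subsquare a = 0; −1 → -1, wraps to 23 = x, carry into square.
Longitude square 6; −1 → 5.
Latitude subsquare v = 21; −1 → 20 = u.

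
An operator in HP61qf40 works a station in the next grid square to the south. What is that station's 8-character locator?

HP61qe49

Latitude extended square 0; −1 → -1, wraps to 9, carry into subsquare.
Latitude subsquare f = 5; −1 → 4 = e.
The longitude characters are unchanged.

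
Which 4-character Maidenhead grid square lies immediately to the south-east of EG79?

EG88

Longitude square 7; +1 → 8.
Latitude square 9; −1 → 8.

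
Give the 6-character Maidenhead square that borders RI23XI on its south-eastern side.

Longitude subsquare x = 23; +1 → 24, wraps to 0 = a, carry into square.
Longitude square 2; +1 → 3.
Latitude subsquare i = 8; −1 → 7 = h.

RI33ah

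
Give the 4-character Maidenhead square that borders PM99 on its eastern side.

QM09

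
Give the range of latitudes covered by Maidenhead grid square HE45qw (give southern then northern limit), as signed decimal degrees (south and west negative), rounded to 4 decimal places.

-44.0833, -44.0417

Field H=7, E=4: +7·20° lon, +4·10° lat → SW at lon -40°, lat -50°.
Square 4, 5: +4·2° lon, +5·1° lat → SW at lon -32°, lat -45°.
Subsquare q=16, w=22: +16·0.0833333° lon, +22·0.0416667° lat → SW at lon -30.6667°, lat -44.0833°.
Cell spans 0.0833333° lon × 0.0416667° lat.
south -44.0833, north -44.0417.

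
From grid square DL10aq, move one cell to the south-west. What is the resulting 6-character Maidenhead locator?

DL00xp

Longitude subsquare a = 0; −1 → -1, wraps to 23 = x, carry into square.
Longitude square 1; −1 → 0.
Latitude subsquare q = 16; −1 → 15 = p.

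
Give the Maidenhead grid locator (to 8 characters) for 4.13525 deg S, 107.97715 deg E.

Shift to the Maidenhead origin (180°W, 90°S): lon 287.97715, lat 85.86475.
Field: 287.97715/20 → 14 → O, 85.86475/10 → 8 → I; chars OI.
Square: 7.97715/2 → 3, 5.86475/1 → 5; chars 35.
Subsquare: 1.97715/0.0833333 → 23 → x, 0.86475/0.0416667 → 20 → u; chars xu.
Extended square: 0.06048/0.00833333 → 7, 0.03142/0.00416667 → 7; chars 77.

OI35xu77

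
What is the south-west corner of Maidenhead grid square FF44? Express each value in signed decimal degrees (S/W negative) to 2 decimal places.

Field F=5, F=5: +5·20° lon, +5·10° lat → SW at lon -80°, lat -40°.
Square 4, 4: +4·2° lon, +4·1° lat → SW at lon -72°, lat -36°.
latitude -36.00, longitude -72.00.

-36.00, -72.00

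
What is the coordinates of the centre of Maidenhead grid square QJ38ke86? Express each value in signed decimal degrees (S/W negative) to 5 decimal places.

8.19375, 146.90417

Field Q=16, J=9: +16·20° lon, +9·10° lat → SW at lon 140°, lat 0°.
Square 3, 8: +3·2° lon, +8·1° lat → SW at lon 146°, lat 8°.
Subsquare k=10, e=4: +10·0.0833333° lon, +4·0.0416667° lat → SW at lon 146.833°, lat 8.16667°.
Extended square 8, 6: +8·0.00833333° lon, +6·0.00416667° lat → SW at lon 146.9°, lat 8.19167°.
Cell spans 0.00833333° lon × 0.00416667° lat. Centre is SW corner plus half of each.
latitude 8.19375, longitude 146.90417.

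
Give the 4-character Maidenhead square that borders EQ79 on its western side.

EQ69

Longitude square 7; −1 → 6.
The latitude characters are unchanged.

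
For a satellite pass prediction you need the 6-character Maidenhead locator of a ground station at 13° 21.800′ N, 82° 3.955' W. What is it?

Shift to the Maidenhead origin (180°W, 90°S): lon 97.9341, lat 103.3633.
Field: 97.9341/20 → 4 → E, 103.3633/10 → 10 → K; chars EK.
Square: 17.9341/2 → 8, 3.3633/1 → 3; chars 83.
Subsquare: 1.9341/0.0833333 → 23 → x, 0.3633/0.0416667 → 8 → i; chars xi.

EK83xi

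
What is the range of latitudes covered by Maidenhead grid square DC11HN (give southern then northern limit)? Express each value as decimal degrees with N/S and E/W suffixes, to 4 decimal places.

68.4583° S, 68.4167° S

Field D=3, C=2: +3·20° lon, +2·10° lat → SW at lon -120°, lat -70°.
Square 1, 1: +1·2° lon, +1·1° lat → SW at lon -118°, lat -69°.
Subsquare h=7, n=13: +7·0.0833333° lon, +13·0.0416667° lat → SW at lon -117.417°, lat -68.4583°.
Cell spans 0.0833333° lon × 0.0416667° lat.
south 68.4583° S, north 68.4167° S.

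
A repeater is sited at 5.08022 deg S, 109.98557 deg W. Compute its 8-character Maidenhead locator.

Shift to the Maidenhead origin (180°W, 90°S): lon 70.01443, lat 84.91978.
Field: 70.01443/20 → 3 → D, 84.91978/10 → 8 → I; chars DI.
Square: 10.01443/2 → 5, 4.91978/1 → 4; chars 54.
Subsquare: 0.01443/0.0833333 → 0 → a, 0.91978/0.0416667 → 22 → w; chars aw.
Extended square: 0.01443/0.00833333 → 1, 0.00311/0.00416667 → 0; chars 10.

DI54aw10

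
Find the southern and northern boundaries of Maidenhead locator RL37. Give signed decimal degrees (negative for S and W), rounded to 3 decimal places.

Field R=17, L=11: +17·20° lon, +11·10° lat → SW at lon 160°, lat 20°.
Square 3, 7: +3·2° lon, +7·1° lat → SW at lon 166°, lat 27°.
Cell spans 2° lon × 1° lat.
south 27.000, north 28.000.

27.000, 28.000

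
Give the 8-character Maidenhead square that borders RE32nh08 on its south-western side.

Longitude extended square 0; −1 → -1, wraps to 9, carry into subsquare.
Longitude subsquare n = 13; −1 → 12 = m.
Latitude extended square 8; −1 → 7.

RE32mh97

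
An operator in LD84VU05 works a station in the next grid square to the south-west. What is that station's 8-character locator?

Longitude extended square 0; −1 → -1, wraps to 9, carry into subsquare.
Longitude subsquare v = 21; −1 → 20 = u.
Latitude extended square 5; −1 → 4.

LD84uu94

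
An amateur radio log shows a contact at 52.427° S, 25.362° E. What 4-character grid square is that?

Shift to the Maidenhead origin (180°W, 90°S): lon 205.36, lat 37.57.
Field: 205.36/20 → 10 → K, 37.57/10 → 3 → D; chars KD.
Square: 5.36/2 → 2, 7.57/1 → 7; chars 27.

KD27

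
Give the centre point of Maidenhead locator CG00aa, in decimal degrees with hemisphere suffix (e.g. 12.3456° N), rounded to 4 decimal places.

Field C=2, G=6: +2·20° lon, +6·10° lat → SW at lon -140°, lat -30°.
Square 0, 0: +0·2° lon, +0·1° lat → SW at lon -140°, lat -30°.
Subsquare a=0, a=0: +0·0.0833333° lon, +0·0.0416667° lat → SW at lon -140°, lat -30°.
Cell spans 0.0833333° lon × 0.0416667° lat. Centre is SW corner plus half of each.
latitude 29.9792° S, longitude 139.9583° W.

29.9792° S, 139.9583° W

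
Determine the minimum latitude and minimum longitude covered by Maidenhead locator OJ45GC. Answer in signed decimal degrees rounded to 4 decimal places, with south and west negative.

5.0833, 108.5000

Field O=14, J=9: +14·20° lon, +9·10° lat → SW at lon 100°, lat 0°.
Square 4, 5: +4·2° lon, +5·1° lat → SW at lon 108°, lat 5°.
Subsquare g=6, c=2: +6·0.0833333° lon, +2·0.0416667° lat → SW at lon 108.5°, lat 5.08333°.
latitude 5.0833, longitude 108.5000.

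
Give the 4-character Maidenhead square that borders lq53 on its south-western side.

LQ42

Longitude square 5; −1 → 4.
Latitude square 3; −1 → 2.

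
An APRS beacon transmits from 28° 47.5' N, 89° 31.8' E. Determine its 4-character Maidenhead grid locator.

NL48

Add 180° to longitude and 90° to latitude: 269.53, 118.79.
Field: lon ⌊269.53/20⌋ = 13 → N; lat ⌊118.79/10⌋ = 11 → L.
Square: lon ⌊9.53/2⌋ = 4; lat ⌊8.79/1⌋ = 8.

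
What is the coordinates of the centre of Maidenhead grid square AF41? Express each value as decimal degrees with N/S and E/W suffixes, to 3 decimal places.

Field A=0, F=5: +0·20° lon, +5·10° lat → SW at lon -180°, lat -40°.
Square 4, 1: +4·2° lon, +1·1° lat → SW at lon -172°, lat -39°.
Cell spans 2° lon × 1° lat. Centre is SW corner plus half of each.
latitude 38.500° S, longitude 171.000° W.

38.500° S, 171.000° W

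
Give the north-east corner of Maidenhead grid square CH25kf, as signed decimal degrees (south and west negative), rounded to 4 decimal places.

-14.7500, -135.0833

Field C=2, H=7: +2·20° lon, +7·10° lat → SW at lon -140°, lat -20°.
Square 2, 5: +2·2° lon, +5·1° lat → SW at lon -136°, lat -15°.
Subsquare k=10, f=5: +10·0.0833333° lon, +5·0.0416667° lat → SW at lon -135.167°, lat -14.7917°.
Cell spans 0.0833333° lon × 0.0416667° lat. NE corner is SW corner plus one full cell.
latitude -14.7500, longitude -135.0833.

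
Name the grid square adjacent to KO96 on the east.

Longitude square 9; +1 → 10, wraps to 0, carry into field.
Longitude field K = 10; +1 → 11 = L.
The latitude characters are unchanged.

LO06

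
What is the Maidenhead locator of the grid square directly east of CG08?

CG18

Longitude square 0; +1 → 1.
The latitude characters are unchanged.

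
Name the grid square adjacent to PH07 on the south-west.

Longitude square 0; −1 → -1, wraps to 9, carry into field.
Longitude field P = 15; −1 → 14 = O.
Latitude square 7; −1 → 6.

OH96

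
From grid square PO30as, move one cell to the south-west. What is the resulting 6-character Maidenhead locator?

Longitude subsquare a = 0; −1 → -1, wraps to 23 = x, carry into square.
Longitude square 3; −1 → 2.
Latitude subsquare s = 18; −1 → 17 = r.

PO20xr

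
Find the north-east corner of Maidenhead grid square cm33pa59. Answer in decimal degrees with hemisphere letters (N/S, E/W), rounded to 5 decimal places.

Field C=2, M=12: +2·20° lon, +12·10° lat → SW at lon -140°, lat 30°.
Square 3, 3: +3·2° lon, +3·1° lat → SW at lon -134°, lat 33°.
Subsquare p=15, a=0: +15·0.0833333° lon, +0·0.0416667° lat → SW at lon -132.75°, lat 33°.
Extended square 5, 9: +5·0.00833333° lon, +9·0.00416667° lat → SW at lon -132.708°, lat 33.0375°.
Cell spans 0.00833333° lon × 0.00416667° lat. NE corner is SW corner plus one full cell.
latitude 33.04167° N, longitude 132.70000° W.

33.04167° N, 132.70000° W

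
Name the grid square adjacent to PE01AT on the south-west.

OE91xs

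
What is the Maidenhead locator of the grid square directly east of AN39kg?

AN39lg

Longitude subsquare k = 10; +1 → 11 = l.
The latitude characters are unchanged.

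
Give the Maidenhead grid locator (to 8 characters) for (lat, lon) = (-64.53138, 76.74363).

MC85il92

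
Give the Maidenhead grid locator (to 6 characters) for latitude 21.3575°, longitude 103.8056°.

Add 180° to longitude and 90° to latitude: 283.8056, 111.3575.
Field (20°×10°, letters A–R): 283.8056/20 → 14 → O, 111.3575/10 → 11 → L; chars OL.
Square (2°×1°, digits 0–9): 3.8056/2 → 1, 1.3575/1 → 1; chars 11.
Subsquare (5′×2.5′, letters a–x): 1.8056/0.0833333 → 21 → v, 0.3575/0.0416667 → 8 → i; chars vi.

OL11vi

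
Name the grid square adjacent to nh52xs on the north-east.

NH62at

Longitude subsquare x = 23; +1 → 24, wraps to 0 = a, carry into square.
Longitude square 5; +1 → 6.
Latitude subsquare s = 18; +1 → 19 = t.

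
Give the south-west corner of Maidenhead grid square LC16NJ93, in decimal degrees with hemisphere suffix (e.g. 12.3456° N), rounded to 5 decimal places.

63.61250° S, 43.15833° E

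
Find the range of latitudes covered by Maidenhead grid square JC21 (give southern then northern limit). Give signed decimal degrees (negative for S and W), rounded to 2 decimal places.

-69.00, -68.00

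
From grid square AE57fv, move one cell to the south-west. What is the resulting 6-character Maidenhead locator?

AE57eu

Longitude subsquare f = 5; −1 → 4 = e.
Latitude subsquare v = 21; −1 → 20 = u.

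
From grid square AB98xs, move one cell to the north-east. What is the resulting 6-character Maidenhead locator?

BB08at

Longitude subsquare x = 23; +1 → 24, wraps to 0 = a, carry into square.
Longitude square 9; +1 → 10, wraps to 0, carry into field.
Longitude field A = 0; +1 → 1 = B.
Latitude subsquare s = 18; +1 → 19 = t.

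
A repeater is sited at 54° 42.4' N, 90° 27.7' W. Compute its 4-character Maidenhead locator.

Offset from 180°W / 90°S: lon 89.54°, lat 144.71°.
Field (20°×10°, letters A–R): 89.54/20 → 4 → E, 144.71/10 → 14 → O; chars EO.
Square (2°×1°, digits 0–9): 9.54/2 → 4, 4.71/1 → 4; chars 44.

EO44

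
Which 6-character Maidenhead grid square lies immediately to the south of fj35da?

Latitude subsquare a = 0; −1 → -1, wraps to 23 = x, carry into square.
Latitude square 5; −1 → 4.
The longitude characters are unchanged.

FJ34dx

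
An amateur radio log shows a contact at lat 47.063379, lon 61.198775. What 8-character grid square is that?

Add 180° to longitude and 90° to latitude: 241.19878, 137.06338.
Field: 241.19878/20 → 12 → M, 137.06338/10 → 13 → N; chars MN.
Square: 1.19878/2 → 0, 7.06338/1 → 7; chars 07.
Subsquare: 1.19878/0.0833333 → 14 → o, 0.06338/0.0416667 → 1 → b; chars ob.
Extended square: 0.03211/0.00833333 → 3, 0.02171/0.00416667 → 5; chars 35.

MN07ob35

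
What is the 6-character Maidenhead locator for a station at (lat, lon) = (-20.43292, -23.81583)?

Offset from 180°W / 90°S: lon 156.1842°, lat 69.5671°.
Field: 156.1842/20 → 7 → H, 69.5671/10 → 6 → G; chars HG.
Square: 16.1842/2 → 8, 9.5671/1 → 9; chars 89.
Subsquare: 0.1842/0.0833333 → 2 → c, 0.5671/0.0416667 → 13 → n; chars cn.

HG89cn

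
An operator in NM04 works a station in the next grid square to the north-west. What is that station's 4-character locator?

MM95

Longitude square 0; −1 → -1, wraps to 9, carry into field.
Longitude field N = 13; −1 → 12 = M.
Latitude square 4; +1 → 5.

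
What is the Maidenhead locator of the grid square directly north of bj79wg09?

BJ79wh00

Latitude extended square 9; +1 → 10, wraps to 0, carry into subsquare.
Latitude subsquare g = 6; +1 → 7 = h.
The longitude characters are unchanged.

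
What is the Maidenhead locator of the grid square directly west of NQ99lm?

Longitude subsquare l = 11; −1 → 10 = k.
The latitude characters are unchanged.

NQ99km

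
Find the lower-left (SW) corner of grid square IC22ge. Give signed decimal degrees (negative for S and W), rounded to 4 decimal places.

Field I=8, C=2: +8·20° lon, +2·10° lat → SW at lon -20°, lat -70°.
Square 2, 2: +2·2° lon, +2·1° lat → SW at lon -16°, lat -68°.
Subsquare g=6, e=4: +6·0.0833333° lon, +4·0.0416667° lat → SW at lon -15.5°, lat -67.8333°.
latitude -67.8333, longitude -15.5000.

-67.8333, -15.5000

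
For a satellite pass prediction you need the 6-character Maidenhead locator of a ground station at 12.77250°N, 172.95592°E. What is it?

RK62ls

Add 180° to longitude and 90° to latitude: 352.9559, 102.7725.
Field: 352.9559/20 → 17 → R, 102.7725/10 → 10 → K; chars RK.
Square: 12.9559/2 → 6, 2.7725/1 → 2; chars 62.
Subsquare: 0.9559/0.0833333 → 11 → l, 0.7725/0.0416667 → 18 → s; chars ls.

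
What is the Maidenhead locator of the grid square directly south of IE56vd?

IE56vc

Latitude subsquare d = 3; −1 → 2 = c.
The longitude characters are unchanged.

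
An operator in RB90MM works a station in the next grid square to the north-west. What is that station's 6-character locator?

Longitude subsquare m = 12; −1 → 11 = l.
Latitude subsquare m = 12; +1 → 13 = n.

RB90ln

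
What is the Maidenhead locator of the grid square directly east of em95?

FM05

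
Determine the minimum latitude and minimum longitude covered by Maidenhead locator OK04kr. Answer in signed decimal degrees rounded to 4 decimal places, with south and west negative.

14.7083, 100.8333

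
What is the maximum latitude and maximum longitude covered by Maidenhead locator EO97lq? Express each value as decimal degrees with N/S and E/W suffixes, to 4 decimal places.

Field E=4, O=14: +4·20° lon, +14·10° lat → SW at lon -100°, lat 50°.
Square 9, 7: +9·2° lon, +7·1° lat → SW at lon -82°, lat 57°.
Subsquare l=11, q=16: +11·0.0833333° lon, +16·0.0416667° lat → SW at lon -81.0833°, lat 57.6667°.
Cell spans 0.0833333° lon × 0.0416667° lat. NE corner is SW corner plus one full cell.
latitude 57.7083° N, longitude 81.0000° W.

57.7083° N, 81.0000° W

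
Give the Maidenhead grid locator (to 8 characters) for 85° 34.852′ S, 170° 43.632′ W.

Offset from 180°W / 90°S: lon 9.27280°, lat 4.41913°.
Field (20°×10°, letters A–R): 9.27280/20 → 0 → A, 4.41913/10 → 0 → A; chars AA.
Square (2°×1°, digits 0–9): 9.27280/2 → 4, 4.41913/1 → 4; chars 44.
Subsquare (5′×2.5′, letters a–x): 1.27280/0.0833333 → 15 → p, 0.41913/0.0416667 → 10 → k; chars pk.
Extended square (30″×15″, digits 0–9): 0.02280/0.00833333 → 2, 0.00247/0.00416667 → 0; chars 20.

AA44pk20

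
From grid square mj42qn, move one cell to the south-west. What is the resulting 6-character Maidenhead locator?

MJ42pm

Longitude subsquare q = 16; −1 → 15 = p.
Latitude subsquare n = 13; −1 → 12 = m.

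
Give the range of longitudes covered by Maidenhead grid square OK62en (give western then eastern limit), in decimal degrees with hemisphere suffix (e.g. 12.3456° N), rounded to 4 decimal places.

Field O=14, K=10: +14·20° lon, +10·10° lat → SW at lon 100°, lat 10°.
Square 6, 2: +6·2° lon, +2·1° lat → SW at lon 112°, lat 12°.
Subsquare e=4, n=13: +4·0.0833333° lon, +13·0.0416667° lat → SW at lon 112.333°, lat 12.5417°.
Cell spans 0.0833333° lon × 0.0416667° lat.
west 112.3333° E, east 112.4167° E.

112.3333° E, 112.4167° E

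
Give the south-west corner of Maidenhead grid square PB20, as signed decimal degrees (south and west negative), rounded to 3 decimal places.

-80.000, 124.000

Field P=15, B=1: +15·20° lon, +1·10° lat → SW at lon 120°, lat -80°.
Square 2, 0: +2·2° lon, +0·1° lat → SW at lon 124°, lat -80°.
latitude -80.000, longitude 124.000.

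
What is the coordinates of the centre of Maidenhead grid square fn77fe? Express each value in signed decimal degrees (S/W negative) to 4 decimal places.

Field F=5, N=13: +5·20° lon, +13·10° lat → SW at lon -80°, lat 40°.
Square 7, 7: +7·2° lon, +7·1° lat → SW at lon -66°, lat 47°.
Subsquare f=5, e=4: +5·0.0833333° lon, +4·0.0416667° lat → SW at lon -65.5833°, lat 47.1667°.
Cell spans 0.0833333° lon × 0.0416667° lat. Centre is SW corner plus half of each.
latitude 47.1875, longitude -65.5417.

47.1875, -65.5417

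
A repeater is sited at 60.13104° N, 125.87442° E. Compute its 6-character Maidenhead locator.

Shift to the Maidenhead origin (180°W, 90°S): lon 305.8744, lat 150.1310.
Field: 305.8744/20 → 15 → P, 150.1310/10 → 15 → P; chars PP.
Square: 5.8744/2 → 2, 0.1310/1 → 0; chars 20.
Subsquare: 1.8744/0.0833333 → 22 → w, 0.1310/0.0416667 → 3 → d; chars wd.

PP20wd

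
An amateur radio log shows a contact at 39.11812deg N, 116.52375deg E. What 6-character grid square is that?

OM89gc

Add 180° to longitude and 90° to latitude: 296.5238, 129.1181.
Field: lon ⌊296.5238/20⌋ = 14 → O; lat ⌊129.1181/10⌋ = 12 → M.
Square: lon ⌊16.5238/2⌋ = 8; lat ⌊9.1181/1⌋ = 9.
Subsquare: lon ⌊0.5238/0.0833333⌋ = 6 → g; lat ⌊0.1181/0.0416667⌋ = 2 → c.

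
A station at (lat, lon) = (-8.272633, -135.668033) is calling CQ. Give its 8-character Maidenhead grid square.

CI21dr94

Add 180° to longitude and 90° to latitude: 44.33197, 81.72737.
Field: lon ⌊44.33197/20⌋ = 2 → C; lat ⌊81.72737/10⌋ = 8 → I.
Square: lon ⌊4.33197/2⌋ = 2; lat ⌊1.72737/1⌋ = 1.
Subsquare: lon ⌊0.33197/0.0833333⌋ = 3 → d; lat ⌊0.72737/0.0416667⌋ = 17 → r.
Extended square: lon ⌊0.08197/0.00833333⌋ = 9; lat ⌊0.01903/0.00416667⌋ = 4.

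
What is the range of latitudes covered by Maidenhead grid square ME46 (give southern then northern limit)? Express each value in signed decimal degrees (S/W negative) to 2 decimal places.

-44.00, -43.00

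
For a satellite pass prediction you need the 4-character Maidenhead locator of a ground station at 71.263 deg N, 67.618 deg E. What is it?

Shift to the Maidenhead origin (180°W, 90°S): lon 247.62, lat 161.26.
Field: 247.62/20 → 12 → M, 161.26/10 → 16 → Q; chars MQ.
Square: 7.62/2 → 3, 1.26/1 → 1; chars 31.

MQ31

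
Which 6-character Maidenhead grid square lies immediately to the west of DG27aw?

DG17xw

Longitude subsquare a = 0; −1 → -1, wraps to 23 = x, carry into square.
Longitude square 2; −1 → 1.
The latitude characters are unchanged.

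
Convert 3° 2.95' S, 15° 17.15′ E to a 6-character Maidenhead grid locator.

JI76pw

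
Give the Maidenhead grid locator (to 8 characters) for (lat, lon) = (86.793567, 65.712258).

MR26ut50

Shift to the Maidenhead origin (180°W, 90°S): lon 245.71226, lat 176.79357.
Field: lon ⌊245.71226/20⌋ = 12 → M; lat ⌊176.79357/10⌋ = 17 → R.
Square: lon ⌊5.71226/2⌋ = 2; lat ⌊6.79357/1⌋ = 6.
Subsquare: lon ⌊1.71226/0.0833333⌋ = 20 → u; lat ⌊0.79357/0.0416667⌋ = 19 → t.
Extended square: lon ⌊0.04559/0.00833333⌋ = 5; lat ⌊0.00190/0.00416667⌋ = 0.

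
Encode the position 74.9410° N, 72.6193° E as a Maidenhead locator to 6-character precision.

MQ64hw

Add 180° to longitude and 90° to latitude: 252.6193, 164.9410.
Field: 252.6193/20 → 12 → M, 164.9410/10 → 16 → Q; chars MQ.
Square: 12.6193/2 → 6, 4.9410/1 → 4; chars 64.
Subsquare: 0.6193/0.0833333 → 7 → h, 0.9410/0.0416667 → 22 → w; chars hw.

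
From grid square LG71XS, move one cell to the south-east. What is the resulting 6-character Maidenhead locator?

Longitude subsquare x = 23; +1 → 24, wraps to 0 = a, carry into square.
Longitude square 7; +1 → 8.
Latitude subsquare s = 18; −1 → 17 = r.

LG81ar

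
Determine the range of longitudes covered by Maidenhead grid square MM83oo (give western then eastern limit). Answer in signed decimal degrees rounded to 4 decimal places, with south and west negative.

77.1667, 77.2500

Field M=12, M=12: +12·20° lon, +12·10° lat → SW at lon 60°, lat 30°.
Square 8, 3: +8·2° lon, +3·1° lat → SW at lon 76°, lat 33°.
Subsquare o=14, o=14: +14·0.0833333° lon, +14·0.0416667° lat → SW at lon 77.1667°, lat 33.5833°.
Cell spans 0.0833333° lon × 0.0416667° lat.
west 77.1667, east 77.2500.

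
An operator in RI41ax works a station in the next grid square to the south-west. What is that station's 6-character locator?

RI31xw

Longitude subsquare a = 0; −1 → -1, wraps to 23 = x, carry into square.
Longitude square 4; −1 → 3.
Latitude subsquare x = 23; −1 → 22 = w.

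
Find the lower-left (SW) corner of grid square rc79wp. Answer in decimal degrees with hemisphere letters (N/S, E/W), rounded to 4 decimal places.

60.3750° S, 175.8333° E

Field R=17, C=2: +17·20° lon, +2·10° lat → SW at lon 160°, lat -70°.
Square 7, 9: +7·2° lon, +9·1° lat → SW at lon 174°, lat -61°.
Subsquare w=22, p=15: +22·0.0833333° lon, +15·0.0416667° lat → SW at lon 175.833°, lat -60.375°.
latitude 60.3750° S, longitude 175.8333° E.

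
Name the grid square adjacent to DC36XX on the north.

DC37xa

Latitude subsquare x = 23; +1 → 24, wraps to 0 = a, carry into square.
Latitude square 6; +1 → 7.
The longitude characters are unchanged.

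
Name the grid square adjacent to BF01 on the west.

Longitude square 0; −1 → -1, wraps to 9, carry into field.
Longitude field B = 1; −1 → 0 = A.
The latitude characters are unchanged.

AF91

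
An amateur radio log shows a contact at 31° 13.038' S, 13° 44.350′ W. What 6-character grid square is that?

IF38ds

Offset from 180°W / 90°S: lon 166.2608°, lat 58.7827°.
Field: 166.2608/20 → 8 → I, 58.7827/10 → 5 → F; chars IF.
Square: 6.2608/2 → 3, 8.7827/1 → 8; chars 38.
Subsquare: 0.2608/0.0833333 → 3 → d, 0.7827/0.0416667 → 18 → s; chars ds.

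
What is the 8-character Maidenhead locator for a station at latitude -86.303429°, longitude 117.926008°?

OA83xq17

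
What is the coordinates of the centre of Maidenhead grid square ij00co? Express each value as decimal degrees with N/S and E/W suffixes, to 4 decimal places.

Field I=8, J=9: +8·20° lon, +9·10° lat → SW at lon -20°, lat 0°.
Square 0, 0: +0·2° lon, +0·1° lat → SW at lon -20°, lat 0°.
Subsquare c=2, o=14: +2·0.0833333° lon, +14·0.0416667° lat → SW at lon -19.8333°, lat 0.583333°.
Cell spans 0.0833333° lon × 0.0416667° lat. Centre is SW corner plus half of each.
latitude 0.6042° N, longitude 19.7917° W.

0.6042° N, 19.7917° W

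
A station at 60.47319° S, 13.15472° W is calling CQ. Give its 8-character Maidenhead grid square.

IC39km16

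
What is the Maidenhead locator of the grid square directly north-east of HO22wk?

HO22xl

Longitude subsquare w = 22; +1 → 23 = x.
Latitude subsquare k = 10; +1 → 11 = l.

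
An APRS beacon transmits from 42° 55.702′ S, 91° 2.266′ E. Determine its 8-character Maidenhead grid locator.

Shift to the Maidenhead origin (180°W, 90°S): lon 271.03777, lat 47.07163.
Field: lon ⌊271.03777/20⌋ = 13 → N; lat ⌊47.07163/10⌋ = 4 → E.
Square: lon ⌊11.03777/2⌋ = 5; lat ⌊7.07163/1⌋ = 7.
Subsquare: lon ⌊1.03777/0.0833333⌋ = 12 → m; lat ⌊0.07163/0.0416667⌋ = 1 → b.
Extended square: lon ⌊0.03777/0.00833333⌋ = 4; lat ⌊0.02997/0.00416667⌋ = 7.

NE57mb47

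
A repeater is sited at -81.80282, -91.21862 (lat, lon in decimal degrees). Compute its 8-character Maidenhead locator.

EA48je37

Shift to the Maidenhead origin (180°W, 90°S): lon 88.78138, lat 8.19718.
Field (20°×10°, letters A–R): lon ⌊88.78138/20⌋ = 4 → E; lat ⌊8.19718/10⌋ = 0 → A.
Square (2°×1°, digits 0–9): lon ⌊8.78138/2⌋ = 4; lat ⌊8.19718/1⌋ = 8.
Subsquare (5′×2.5′, letters a–x): lon ⌊0.78138/0.0833333⌋ = 9 → j; lat ⌊0.19718/0.0416667⌋ = 4 → e.
Extended square (30″×15″, digits 0–9): lon ⌊0.03138/0.00833333⌋ = 3; lat ⌊0.03051/0.00416667⌋ = 7.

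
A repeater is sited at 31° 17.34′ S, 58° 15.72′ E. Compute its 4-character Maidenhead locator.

Shift to the Maidenhead origin (180°W, 90°S): lon 238.26, lat 58.71.
Field: lon ⌊238.26/20⌋ = 11 → L; lat ⌊58.71/10⌋ = 5 → F.
Square: lon ⌊18.26/2⌋ = 9; lat ⌊8.71/1⌋ = 8.

LF98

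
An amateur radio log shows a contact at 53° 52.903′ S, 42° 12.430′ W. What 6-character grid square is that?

GD86vc

Add 180° to longitude and 90° to latitude: 137.7928, 36.1183.
Field (20°×10°, letters A–R): lon ⌊137.7928/20⌋ = 6 → G; lat ⌊36.1183/10⌋ = 3 → D.
Square (2°×1°, digits 0–9): lon ⌊17.7928/2⌋ = 8; lat ⌊6.1183/1⌋ = 6.
Subsquare (5′×2.5′, letters a–x): lon ⌊1.7928/0.0833333⌋ = 21 → v; lat ⌊0.1183/0.0416667⌋ = 2 → c.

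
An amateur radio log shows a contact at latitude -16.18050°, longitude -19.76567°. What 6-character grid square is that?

IH03ct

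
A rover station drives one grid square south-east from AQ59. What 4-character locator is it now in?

AQ68

Longitude square 5; +1 → 6.
Latitude square 9; −1 → 8.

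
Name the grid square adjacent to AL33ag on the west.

AL23xg

Longitude subsquare a = 0; −1 → -1, wraps to 23 = x, carry into square.
Longitude square 3; −1 → 2.
The latitude characters are unchanged.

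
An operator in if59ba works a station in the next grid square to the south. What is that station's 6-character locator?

IF58bx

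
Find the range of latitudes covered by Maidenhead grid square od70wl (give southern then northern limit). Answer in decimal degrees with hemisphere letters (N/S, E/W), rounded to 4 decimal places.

Field O=14, D=3: +14·20° lon, +3·10° lat → SW at lon 100°, lat -60°.
Square 7, 0: +7·2° lon, +0·1° lat → SW at lon 114°, lat -60°.
Subsquare w=22, l=11: +22·0.0833333° lon, +11·0.0416667° lat → SW at lon 115.833°, lat -59.5417°.
Cell spans 0.0833333° lon × 0.0416667° lat.
south 59.5417° S, north 59.5000° S.

59.5417° S, 59.5000° S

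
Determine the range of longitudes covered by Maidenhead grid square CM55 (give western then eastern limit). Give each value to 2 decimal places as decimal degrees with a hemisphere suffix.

Field C=2, M=12: +2·20° lon, +12·10° lat → SW at lon -140°, lat 30°.
Square 5, 5: +5·2° lon, +5·1° lat → SW at lon -130°, lat 35°.
Cell spans 2° lon × 1° lat.
west 130.00° W, east 128.00° W.

130.00° W, 128.00° W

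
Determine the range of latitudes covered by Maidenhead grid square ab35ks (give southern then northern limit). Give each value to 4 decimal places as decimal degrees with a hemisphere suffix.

74.2500° S, 74.2083° S

Field A=0, B=1: +0·20° lon, +1·10° lat → SW at lon -180°, lat -80°.
Square 3, 5: +3·2° lon, +5·1° lat → SW at lon -174°, lat -75°.
Subsquare k=10, s=18: +10·0.0833333° lon, +18·0.0416667° lat → SW at lon -173.167°, lat -74.25°.
Cell spans 0.0833333° lon × 0.0416667° lat.
south 74.2500° S, north 74.2083° S.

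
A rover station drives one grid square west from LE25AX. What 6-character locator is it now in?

LE15xx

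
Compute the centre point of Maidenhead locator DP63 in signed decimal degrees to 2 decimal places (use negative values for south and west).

63.50, -107.00

Field D=3, P=15: +3·20° lon, +15·10° lat → SW at lon -120°, lat 60°.
Square 6, 3: +6·2° lon, +3·1° lat → SW at lon -108°, lat 63°.
Cell spans 2° lon × 1° lat. Centre is SW corner plus half of each.
latitude 63.50, longitude -107.00.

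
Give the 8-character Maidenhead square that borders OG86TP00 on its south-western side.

OG86so99

Longitude extended square 0; −1 → -1, wraps to 9, carry into subsquare.
Longitude subsquare t = 19; −1 → 18 = s.
Latitude extended square 0; −1 → -1, wraps to 9, carry into subsquare.
Latitude subsquare p = 15; −1 → 14 = o.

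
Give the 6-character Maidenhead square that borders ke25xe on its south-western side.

KE25wd

Longitude subsquare x = 23; −1 → 22 = w.
Latitude subsquare e = 4; −1 → 3 = d.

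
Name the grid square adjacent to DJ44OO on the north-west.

Longitude subsquare o = 14; −1 → 13 = n.
Latitude subsquare o = 14; +1 → 15 = p.

DJ44np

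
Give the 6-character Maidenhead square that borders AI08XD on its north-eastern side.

AI18ae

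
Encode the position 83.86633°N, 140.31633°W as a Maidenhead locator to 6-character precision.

BR93uu

Add 180° to longitude and 90° to latitude: 39.6837, 173.8663.
Field (20°×10°, letters A–R): 39.6837/20 → 1 → B, 173.8663/10 → 17 → R; chars BR.
Square (2°×1°, digits 0–9): 19.6837/2 → 9, 3.8663/1 → 3; chars 93.
Subsquare (5′×2.5′, letters a–x): 1.6837/0.0833333 → 20 → u, 0.8663/0.0416667 → 20 → u; chars uu.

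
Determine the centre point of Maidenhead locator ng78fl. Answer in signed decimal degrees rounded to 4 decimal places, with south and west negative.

-21.5208, 94.4583

Field N=13, G=6: +13·20° lon, +6·10° lat → SW at lon 80°, lat -30°.
Square 7, 8: +7·2° lon, +8·1° lat → SW at lon 94°, lat -22°.
Subsquare f=5, l=11: +5·0.0833333° lon, +11·0.0416667° lat → SW at lon 94.4167°, lat -21.5417°.
Cell spans 0.0833333° lon × 0.0416667° lat. Centre is SW corner plus half of each.
latitude -21.5208, longitude 94.4583.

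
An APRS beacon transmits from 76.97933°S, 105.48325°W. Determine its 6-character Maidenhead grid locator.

DB73ga

Shift to the Maidenhead origin (180°W, 90°S): lon 74.5168, lat 13.0207.
Field: 74.5168/20 → 3 → D, 13.0207/10 → 1 → B; chars DB.
Square: 14.5168/2 → 7, 3.0207/1 → 3; chars 73.
Subsquare: 0.5168/0.0833333 → 6 → g, 0.0207/0.0416667 → 0 → a; chars ga.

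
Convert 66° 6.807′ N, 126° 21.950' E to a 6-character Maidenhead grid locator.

Offset from 180°W / 90°S: lon 306.3658°, lat 156.1135°.
Field: lon ⌊306.3658/20⌋ = 15 → P; lat ⌊156.1135/10⌋ = 15 → P.
Square: lon ⌊6.3658/2⌋ = 3; lat ⌊6.1135/1⌋ = 6.
Subsquare: lon ⌊0.3658/0.0833333⌋ = 4 → e; lat ⌊0.1135/0.0416667⌋ = 2 → c.

PP36ec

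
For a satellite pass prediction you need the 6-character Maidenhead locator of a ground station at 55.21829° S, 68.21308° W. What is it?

Offset from 180°W / 90°S: lon 111.7869°, lat 34.7817°.
Field: 111.7869/20 → 5 → F, 34.7817/10 → 3 → D; chars FD.
Square: 11.7869/2 → 5, 4.7817/1 → 4; chars 54.
Subsquare: 1.7869/0.0833333 → 21 → v, 0.7817/0.0416667 → 18 → s; chars vs.

FD54vs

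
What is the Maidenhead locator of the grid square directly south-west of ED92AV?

ED82xu

Longitude subsquare a = 0; −1 → -1, wraps to 23 = x, carry into square.
Longitude square 9; −1 → 8.
Latitude subsquare v = 21; −1 → 20 = u.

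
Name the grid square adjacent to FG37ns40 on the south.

FG37nr49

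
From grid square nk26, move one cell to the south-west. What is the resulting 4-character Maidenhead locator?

Longitude square 2; −1 → 1.
Latitude square 6; −1 → 5.

NK15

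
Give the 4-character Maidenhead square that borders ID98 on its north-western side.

ID89

Longitude square 9; −1 → 8.
Latitude square 8; +1 → 9.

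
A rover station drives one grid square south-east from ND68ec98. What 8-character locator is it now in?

Longitude extended square 9; +1 → 10, wraps to 0, carry into subsquare.
Longitude subsquare e = 4; +1 → 5 = f.
Latitude extended square 8; −1 → 7.

ND68fc07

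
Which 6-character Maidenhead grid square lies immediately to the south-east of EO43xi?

Longitude subsquare x = 23; +1 → 24, wraps to 0 = a, carry into square.
Longitude square 4; +1 → 5.
Latitude subsquare i = 8; −1 → 7 = h.

EO53ah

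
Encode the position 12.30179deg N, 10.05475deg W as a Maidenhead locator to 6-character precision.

IK42xh

Shift to the Maidenhead origin (180°W, 90°S): lon 169.9452, lat 102.3018.
Field: lon ⌊169.9452/20⌋ = 8 → I; lat ⌊102.3018/10⌋ = 10 → K.
Square: lon ⌊9.9452/2⌋ = 4; lat ⌊2.3018/1⌋ = 2.
Subsquare: lon ⌊1.9452/0.0833333⌋ = 23 → x; lat ⌊0.3018/0.0416667⌋ = 7 → h.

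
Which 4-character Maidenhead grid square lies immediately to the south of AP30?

AO39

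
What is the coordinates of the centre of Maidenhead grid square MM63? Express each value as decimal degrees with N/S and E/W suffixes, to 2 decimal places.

Field M=12, M=12: +12·20° lon, +12·10° lat → SW at lon 60°, lat 30°.
Square 6, 3: +6·2° lon, +3·1° lat → SW at lon 72°, lat 33°.
Cell spans 2° lon × 1° lat. Centre is SW corner plus half of each.
latitude 33.50° N, longitude 73.00° E.

33.50° N, 73.00° E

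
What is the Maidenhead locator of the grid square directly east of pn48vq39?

Longitude extended square 3; +1 → 4.
The latitude characters are unchanged.

PN48vq49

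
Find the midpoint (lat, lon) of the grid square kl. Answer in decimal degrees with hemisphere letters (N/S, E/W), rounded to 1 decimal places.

25.0° N, 30.0° E

Field K=10, L=11: +10·20° lon, +11·10° lat → SW at lon 20°, lat 20°.
Cell spans 20° lon × 10° lat. Centre is SW corner plus half of each.
latitude 25.0° N, longitude 30.0° E.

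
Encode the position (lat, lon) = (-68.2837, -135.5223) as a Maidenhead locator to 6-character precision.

CC21fr

Offset from 180°W / 90°S: lon 44.4777°, lat 21.7163°.
Field (20°×10°, letters A–R): 44.4777/20 → 2 → C, 21.7163/10 → 2 → C; chars CC.
Square (2°×1°, digits 0–9): 4.4777/2 → 2, 1.7163/1 → 1; chars 21.
Subsquare (5′×2.5′, letters a–x): 0.4777/0.0833333 → 5 → f, 0.7163/0.0416667 → 17 → r; chars fr.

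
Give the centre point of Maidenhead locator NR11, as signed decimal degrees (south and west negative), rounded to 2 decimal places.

81.50, 83.00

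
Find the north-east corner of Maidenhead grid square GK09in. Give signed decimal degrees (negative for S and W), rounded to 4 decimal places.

19.5833, -59.2500

Field G=6, K=10: +6·20° lon, +10·10° lat → SW at lon -60°, lat 10°.
Square 0, 9: +0·2° lon, +9·1° lat → SW at lon -60°, lat 19°.
Subsquare i=8, n=13: +8·0.0833333° lon, +13·0.0416667° lat → SW at lon -59.3333°, lat 19.5417°.
Cell spans 0.0833333° lon × 0.0416667° lat. NE corner is SW corner plus one full cell.
latitude 19.5833, longitude -59.2500.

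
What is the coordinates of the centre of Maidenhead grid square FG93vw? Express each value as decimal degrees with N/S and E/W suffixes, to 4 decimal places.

Field F=5, G=6: +5·20° lon, +6·10° lat → SW at lon -80°, lat -30°.
Square 9, 3: +9·2° lon, +3·1° lat → SW at lon -62°, lat -27°.
Subsquare v=21, w=22: +21·0.0833333° lon, +22·0.0416667° lat → SW at lon -60.25°, lat -26.0833°.
Cell spans 0.0833333° lon × 0.0416667° lat. Centre is SW corner plus half of each.
latitude 26.0625° S, longitude 60.2083° W.

26.0625° S, 60.2083° W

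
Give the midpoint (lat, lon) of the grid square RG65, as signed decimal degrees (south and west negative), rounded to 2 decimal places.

-24.50, 173.00

Field R=17, G=6: +17·20° lon, +6·10° lat → SW at lon 160°, lat -30°.
Square 6, 5: +6·2° lon, +5·1° lat → SW at lon 172°, lat -25°.
Cell spans 2° lon × 1° lat. Centre is SW corner plus half of each.
latitude -24.50, longitude 173.00.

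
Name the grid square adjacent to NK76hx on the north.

Latitude subsquare x = 23; +1 → 24, wraps to 0 = a, carry into square.
Latitude square 6; +1 → 7.
The longitude characters are unchanged.

NK77ha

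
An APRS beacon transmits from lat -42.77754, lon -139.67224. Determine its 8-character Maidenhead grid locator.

Add 180° to longitude and 90° to latitude: 40.32776, 47.22246.
Field: lon ⌊40.32776/20⌋ = 2 → C; lat ⌊47.22246/10⌋ = 4 → E.
Square: lon ⌊0.32776/2⌋ = 0; lat ⌊7.22246/1⌋ = 7.
Subsquare: lon ⌊0.32776/0.0833333⌋ = 3 → d; lat ⌊0.22246/0.0416667⌋ = 5 → f.
Extended square: lon ⌊0.07776/0.00833333⌋ = 9; lat ⌊0.01413/0.00416667⌋ = 3.

CE07df93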